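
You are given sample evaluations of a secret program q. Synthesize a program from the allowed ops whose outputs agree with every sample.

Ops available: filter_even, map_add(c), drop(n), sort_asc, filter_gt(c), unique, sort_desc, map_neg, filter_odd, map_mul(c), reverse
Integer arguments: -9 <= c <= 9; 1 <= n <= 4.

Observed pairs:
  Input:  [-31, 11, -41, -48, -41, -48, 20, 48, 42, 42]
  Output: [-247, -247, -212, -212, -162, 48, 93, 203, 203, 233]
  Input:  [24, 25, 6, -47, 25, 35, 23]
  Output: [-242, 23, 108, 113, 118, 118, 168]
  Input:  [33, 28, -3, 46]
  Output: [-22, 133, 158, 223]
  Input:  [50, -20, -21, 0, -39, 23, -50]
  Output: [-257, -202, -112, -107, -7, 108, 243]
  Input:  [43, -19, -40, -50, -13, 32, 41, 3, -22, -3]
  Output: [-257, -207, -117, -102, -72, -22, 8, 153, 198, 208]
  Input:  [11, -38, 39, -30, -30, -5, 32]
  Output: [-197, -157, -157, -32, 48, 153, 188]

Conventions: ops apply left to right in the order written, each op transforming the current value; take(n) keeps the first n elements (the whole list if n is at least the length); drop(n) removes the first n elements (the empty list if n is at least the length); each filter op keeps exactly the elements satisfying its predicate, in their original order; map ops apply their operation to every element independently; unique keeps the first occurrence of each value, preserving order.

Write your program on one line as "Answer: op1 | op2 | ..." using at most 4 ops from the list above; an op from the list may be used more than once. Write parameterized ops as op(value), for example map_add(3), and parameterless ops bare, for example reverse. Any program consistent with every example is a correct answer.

sort_desc | map_mul(5) | map_add(-7) | sort_asc

Check, running the answer program on each example:
  [-31, 11, -41, -48, -41, -48, 20, 48, 42, 42] -> [48, 42, 42, 20, 11, -31, -41, -41, -48, -48] -> [240, 210, 210, 100, 55, -155, -205, -205, -240, -240] -> [233, 203, 203, 93, 48, -162, -212, -212, -247, -247] -> [-247, -247, -212, -212, -162, 48, 93, 203, 203, 233]
  [24, 25, 6, -47, 25, 35, 23] -> [35, 25, 25, 24, 23, 6, -47] -> [175, 125, 125, 120, 115, 30, -235] -> [168, 118, 118, 113, 108, 23, -242] -> [-242, 23, 108, 113, 118, 118, 168]
  [33, 28, -3, 46] -> [46, 33, 28, -3] -> [230, 165, 140, -15] -> [223, 158, 133, -22] -> [-22, 133, 158, 223]
  [50, -20, -21, 0, -39, 23, -50] -> [50, 23, 0, -20, -21, -39, -50] -> [250, 115, 0, -100, -105, -195, -250] -> [243, 108, -7, -107, -112, -202, -257] -> [-257, -202, -112, -107, -7, 108, 243]
  [43, -19, -40, -50, -13, 32, 41, 3, -22, -3] -> [43, 41, 32, 3, -3, -13, -19, -22, -40, -50] -> [215, 205, 160, 15, -15, -65, -95, -110, -200, -250] -> [208, 198, 153, 8, -22, -72, -102, -117, -207, -257] -> [-257, -207, -117, -102, -72, -22, 8, 153, 198, 208]
  [11, -38, 39, -30, -30, -5, 32] -> [39, 32, 11, -5, -30, -30, -38] -> [195, 160, 55, -25, -150, -150, -190] -> [188, 153, 48, -32, -157, -157, -197] -> [-197, -157, -157, -32, 48, 153, 188]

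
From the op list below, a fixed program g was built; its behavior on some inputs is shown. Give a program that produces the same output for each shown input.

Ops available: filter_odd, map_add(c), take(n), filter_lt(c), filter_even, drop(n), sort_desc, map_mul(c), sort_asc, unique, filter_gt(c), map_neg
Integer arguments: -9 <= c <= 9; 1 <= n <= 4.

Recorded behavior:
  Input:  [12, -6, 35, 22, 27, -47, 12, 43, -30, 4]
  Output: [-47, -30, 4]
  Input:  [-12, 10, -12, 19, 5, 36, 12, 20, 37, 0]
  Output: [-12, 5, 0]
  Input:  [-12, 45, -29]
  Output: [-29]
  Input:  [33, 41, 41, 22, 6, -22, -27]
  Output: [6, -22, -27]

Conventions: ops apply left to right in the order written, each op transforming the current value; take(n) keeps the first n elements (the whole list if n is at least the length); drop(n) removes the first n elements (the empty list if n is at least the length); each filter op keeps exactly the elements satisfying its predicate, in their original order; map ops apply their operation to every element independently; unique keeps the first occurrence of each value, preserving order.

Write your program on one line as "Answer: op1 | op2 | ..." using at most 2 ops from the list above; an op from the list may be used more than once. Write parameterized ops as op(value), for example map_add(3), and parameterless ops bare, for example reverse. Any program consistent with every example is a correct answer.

drop(2) | filter_lt(8)

Check, running the answer program on each example:
  [12, -6, 35, 22, 27, -47, 12, 43, -30, 4] -> [35, 22, 27, -47, 12, 43, -30, 4] -> [-47, -30, 4]
  [-12, 10, -12, 19, 5, 36, 12, 20, 37, 0] -> [-12, 19, 5, 36, 12, 20, 37, 0] -> [-12, 5, 0]
  [-12, 45, -29] -> [-29] -> [-29]
  [33, 41, 41, 22, 6, -22, -27] -> [41, 22, 6, -22, -27] -> [6, -22, -27]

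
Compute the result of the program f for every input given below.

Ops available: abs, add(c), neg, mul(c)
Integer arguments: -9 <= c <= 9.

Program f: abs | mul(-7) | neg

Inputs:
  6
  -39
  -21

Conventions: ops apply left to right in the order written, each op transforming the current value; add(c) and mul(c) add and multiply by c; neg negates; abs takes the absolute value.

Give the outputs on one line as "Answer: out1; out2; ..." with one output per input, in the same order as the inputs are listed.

Execution, op by op:
  6 -> 6 -> -42 -> 42
  -39 -> 39 -> -273 -> 273
  -21 -> 21 -> -147 -> 147

42; 273; 147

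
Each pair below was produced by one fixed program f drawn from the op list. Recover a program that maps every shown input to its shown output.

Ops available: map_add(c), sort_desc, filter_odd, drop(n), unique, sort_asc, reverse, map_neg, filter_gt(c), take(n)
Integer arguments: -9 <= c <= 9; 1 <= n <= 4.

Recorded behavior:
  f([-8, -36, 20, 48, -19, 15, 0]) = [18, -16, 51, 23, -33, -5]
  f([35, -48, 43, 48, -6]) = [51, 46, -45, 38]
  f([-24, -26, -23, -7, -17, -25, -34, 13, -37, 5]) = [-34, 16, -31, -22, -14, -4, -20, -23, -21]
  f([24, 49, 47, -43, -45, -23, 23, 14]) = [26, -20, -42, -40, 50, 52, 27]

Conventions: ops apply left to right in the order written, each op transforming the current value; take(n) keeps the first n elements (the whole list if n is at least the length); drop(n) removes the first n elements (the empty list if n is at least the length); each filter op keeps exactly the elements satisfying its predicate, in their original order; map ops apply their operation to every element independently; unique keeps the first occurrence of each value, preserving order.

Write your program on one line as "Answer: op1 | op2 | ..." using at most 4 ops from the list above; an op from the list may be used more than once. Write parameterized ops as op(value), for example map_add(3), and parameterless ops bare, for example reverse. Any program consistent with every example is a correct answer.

reverse | drop(1) | map_add(3)

Check, running the answer program on each example:
  [-8, -36, 20, 48, -19, 15, 0] -> [0, 15, -19, 48, 20, -36, -8] -> [15, -19, 48, 20, -36, -8] -> [18, -16, 51, 23, -33, -5]
  [35, -48, 43, 48, -6] -> [-6, 48, 43, -48, 35] -> [48, 43, -48, 35] -> [51, 46, -45, 38]
  [-24, -26, -23, -7, -17, -25, -34, 13, -37, 5] -> [5, -37, 13, -34, -25, -17, -7, -23, -26, -24] -> [-37, 13, -34, -25, -17, -7, -23, -26, -24] -> [-34, 16, -31, -22, -14, -4, -20, -23, -21]
  [24, 49, 47, -43, -45, -23, 23, 14] -> [14, 23, -23, -45, -43, 47, 49, 24] -> [23, -23, -45, -43, 47, 49, 24] -> [26, -20, -42, -40, 50, 52, 27]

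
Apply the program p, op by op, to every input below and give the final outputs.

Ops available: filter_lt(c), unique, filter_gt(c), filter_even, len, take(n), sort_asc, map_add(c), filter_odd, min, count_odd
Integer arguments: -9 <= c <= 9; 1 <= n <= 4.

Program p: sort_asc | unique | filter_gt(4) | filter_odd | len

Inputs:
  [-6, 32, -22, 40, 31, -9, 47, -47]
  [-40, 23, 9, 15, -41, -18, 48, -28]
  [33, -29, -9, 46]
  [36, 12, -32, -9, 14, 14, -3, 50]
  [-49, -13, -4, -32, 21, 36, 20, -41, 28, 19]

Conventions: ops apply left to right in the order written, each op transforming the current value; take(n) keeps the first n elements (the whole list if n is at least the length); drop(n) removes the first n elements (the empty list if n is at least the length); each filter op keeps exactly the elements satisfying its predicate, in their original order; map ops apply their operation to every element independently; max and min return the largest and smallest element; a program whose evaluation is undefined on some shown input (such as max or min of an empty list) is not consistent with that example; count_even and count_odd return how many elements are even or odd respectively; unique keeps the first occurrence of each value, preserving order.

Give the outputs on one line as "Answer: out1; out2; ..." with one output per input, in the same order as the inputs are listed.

2; 3; 1; 0; 2

Execution, op by op:
  [-6, 32, -22, 40, 31, -9, 47, -47] -> [-47, -22, -9, -6, 31, 32, 40, 47] -> [-47, -22, -9, -6, 31, 32, 40, 47] -> [31, 32, 40, 47] -> [31, 47] -> 2
  [-40, 23, 9, 15, -41, -18, 48, -28] -> [-41, -40, -28, -18, 9, 15, 23, 48] -> [-41, -40, -28, -18, 9, 15, 23, 48] -> [9, 15, 23, 48] -> [9, 15, 23] -> 3
  [33, -29, -9, 46] -> [-29, -9, 33, 46] -> [-29, -9, 33, 46] -> [33, 46] -> [33] -> 1
  [36, 12, -32, -9, 14, 14, -3, 50] -> [-32, -9, -3, 12, 14, 14, 36, 50] -> [-32, -9, -3, 12, 14, 36, 50] -> [12, 14, 36, 50] -> [] -> 0
  [-49, -13, -4, -32, 21, 36, 20, -41, 28, 19] -> [-49, -41, -32, -13, -4, 19, 20, 21, 28, 36] -> [-49, -41, -32, -13, -4, 19, 20, 21, 28, 36] -> [19, 20, 21, 28, 36] -> [19, 21] -> 2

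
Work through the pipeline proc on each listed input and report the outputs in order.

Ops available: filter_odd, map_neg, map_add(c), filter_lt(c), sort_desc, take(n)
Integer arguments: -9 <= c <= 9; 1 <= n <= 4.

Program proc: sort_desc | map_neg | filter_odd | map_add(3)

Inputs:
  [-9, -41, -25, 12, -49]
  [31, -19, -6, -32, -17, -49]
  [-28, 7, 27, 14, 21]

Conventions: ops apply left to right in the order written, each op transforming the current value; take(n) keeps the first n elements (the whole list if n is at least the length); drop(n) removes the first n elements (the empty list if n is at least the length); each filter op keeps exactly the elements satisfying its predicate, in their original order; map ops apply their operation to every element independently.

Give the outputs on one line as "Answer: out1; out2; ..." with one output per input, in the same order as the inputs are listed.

[12, 28, 44, 52]; [-28, 20, 22, 52]; [-24, -18, -4]

Execution, op by op:
  [-9, -41, -25, 12, -49] -> [12, -9, -25, -41, -49] -> [-12, 9, 25, 41, 49] -> [9, 25, 41, 49] -> [12, 28, 44, 52]
  [31, -19, -6, -32, -17, -49] -> [31, -6, -17, -19, -32, -49] -> [-31, 6, 17, 19, 32, 49] -> [-31, 17, 19, 49] -> [-28, 20, 22, 52]
  [-28, 7, 27, 14, 21] -> [27, 21, 14, 7, -28] -> [-27, -21, -14, -7, 28] -> [-27, -21, -7] -> [-24, -18, -4]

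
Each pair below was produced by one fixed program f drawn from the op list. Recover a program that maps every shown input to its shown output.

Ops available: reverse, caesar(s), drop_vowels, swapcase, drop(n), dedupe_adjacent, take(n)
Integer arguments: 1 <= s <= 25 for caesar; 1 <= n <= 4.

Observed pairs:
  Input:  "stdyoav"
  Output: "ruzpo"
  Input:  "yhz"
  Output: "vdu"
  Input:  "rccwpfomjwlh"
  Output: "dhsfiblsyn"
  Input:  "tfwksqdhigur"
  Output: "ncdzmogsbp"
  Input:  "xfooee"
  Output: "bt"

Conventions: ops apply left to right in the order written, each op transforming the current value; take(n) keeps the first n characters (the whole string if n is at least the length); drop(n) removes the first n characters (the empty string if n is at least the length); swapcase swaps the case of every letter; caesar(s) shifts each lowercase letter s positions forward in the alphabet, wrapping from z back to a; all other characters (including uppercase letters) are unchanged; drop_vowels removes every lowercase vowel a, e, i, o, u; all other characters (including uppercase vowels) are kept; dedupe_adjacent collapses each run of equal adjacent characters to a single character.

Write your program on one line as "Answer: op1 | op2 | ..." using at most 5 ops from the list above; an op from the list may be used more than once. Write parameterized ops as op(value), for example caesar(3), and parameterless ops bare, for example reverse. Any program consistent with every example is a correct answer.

reverse | drop_vowels | dedupe_adjacent | caesar(22)

Check, running the answer program on each example:
  "stdyoav" -> "vaoydts" -> "vydts" -> "vydts" -> "ruzpo"
  "yhz" -> "zhy" -> "zhy" -> "zhy" -> "vdu"
  "rccwpfomjwlh" -> "hlwjmofpwccr" -> "hlwjmfpwccr" -> "hlwjmfpwcr" -> "dhsfiblsyn"
  "tfwksqdhigur" -> "rugihdqskwft" -> "rghdqskwft" -> "rghdqskwft" -> "ncdzmogsbp"
  "xfooee" -> "eeoofx" -> "fx" -> "fx" -> "bt"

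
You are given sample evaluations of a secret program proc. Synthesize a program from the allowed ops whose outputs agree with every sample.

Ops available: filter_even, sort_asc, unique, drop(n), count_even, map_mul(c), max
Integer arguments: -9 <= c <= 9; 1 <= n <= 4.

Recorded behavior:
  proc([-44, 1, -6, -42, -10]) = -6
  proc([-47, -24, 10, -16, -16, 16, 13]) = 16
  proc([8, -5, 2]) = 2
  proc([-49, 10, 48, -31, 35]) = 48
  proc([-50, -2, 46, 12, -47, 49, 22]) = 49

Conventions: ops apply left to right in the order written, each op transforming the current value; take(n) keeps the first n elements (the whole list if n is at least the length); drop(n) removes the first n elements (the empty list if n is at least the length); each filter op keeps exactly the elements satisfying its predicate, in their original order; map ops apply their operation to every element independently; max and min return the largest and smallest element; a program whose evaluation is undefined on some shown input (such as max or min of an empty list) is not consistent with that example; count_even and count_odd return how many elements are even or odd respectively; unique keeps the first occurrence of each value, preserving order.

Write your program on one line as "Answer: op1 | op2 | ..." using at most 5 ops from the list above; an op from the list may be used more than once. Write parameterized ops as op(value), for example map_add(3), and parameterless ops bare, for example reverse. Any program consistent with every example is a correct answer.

drop(2) | unique | sort_asc | max

Check, running the answer program on each example:
  [-44, 1, -6, -42, -10] -> [-6, -42, -10] -> [-6, -42, -10] -> [-42, -10, -6] -> -6
  [-47, -24, 10, -16, -16, 16, 13] -> [10, -16, -16, 16, 13] -> [10, -16, 16, 13] -> [-16, 10, 13, 16] -> 16
  [8, -5, 2] -> [2] -> [2] -> [2] -> 2
  [-49, 10, 48, -31, 35] -> [48, -31, 35] -> [48, -31, 35] -> [-31, 35, 48] -> 48
  [-50, -2, 46, 12, -47, 49, 22] -> [46, 12, -47, 49, 22] -> [46, 12, -47, 49, 22] -> [-47, 12, 22, 46, 49] -> 49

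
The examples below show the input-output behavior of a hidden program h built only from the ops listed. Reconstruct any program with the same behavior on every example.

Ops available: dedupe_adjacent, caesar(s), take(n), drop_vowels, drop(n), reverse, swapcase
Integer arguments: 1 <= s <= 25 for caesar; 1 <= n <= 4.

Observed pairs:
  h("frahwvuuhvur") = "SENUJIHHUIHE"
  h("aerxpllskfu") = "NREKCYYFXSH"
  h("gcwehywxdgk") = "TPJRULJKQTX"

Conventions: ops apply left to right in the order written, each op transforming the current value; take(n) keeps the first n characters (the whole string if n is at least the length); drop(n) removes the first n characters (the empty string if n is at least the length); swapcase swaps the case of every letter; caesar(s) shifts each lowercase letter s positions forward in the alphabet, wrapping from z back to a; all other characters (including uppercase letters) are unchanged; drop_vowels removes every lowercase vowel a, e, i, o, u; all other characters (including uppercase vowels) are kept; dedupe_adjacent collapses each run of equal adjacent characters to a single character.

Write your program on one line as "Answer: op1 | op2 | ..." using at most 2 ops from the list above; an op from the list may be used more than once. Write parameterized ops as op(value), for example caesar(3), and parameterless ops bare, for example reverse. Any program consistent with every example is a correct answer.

caesar(13) | swapcase

Check, running the answer program on each example:
  "frahwvuuhvur" -> "senujihhuihe" -> "SENUJIHHUIHE"
  "aerxpllskfu" -> "nrekcyyfxsh" -> "NREKCYYFXSH"
  "gcwehywxdgk" -> "tpjruljkqtx" -> "TPJRULJKQTX"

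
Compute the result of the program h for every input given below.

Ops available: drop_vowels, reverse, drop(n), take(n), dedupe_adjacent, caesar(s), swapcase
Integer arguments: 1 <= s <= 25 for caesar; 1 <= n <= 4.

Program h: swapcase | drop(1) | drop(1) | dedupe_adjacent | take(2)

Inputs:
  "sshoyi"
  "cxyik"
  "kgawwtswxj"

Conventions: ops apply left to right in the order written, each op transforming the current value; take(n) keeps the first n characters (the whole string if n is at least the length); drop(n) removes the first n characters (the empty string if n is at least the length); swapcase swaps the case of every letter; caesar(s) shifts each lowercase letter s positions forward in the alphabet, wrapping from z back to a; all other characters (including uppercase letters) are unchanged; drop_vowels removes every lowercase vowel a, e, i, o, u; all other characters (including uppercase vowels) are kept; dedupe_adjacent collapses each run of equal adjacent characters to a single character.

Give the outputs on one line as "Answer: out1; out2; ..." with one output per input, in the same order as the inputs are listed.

"HO"; "YI"; "AW"

Execution, op by op:
  "sshoyi" -> "SSHOYI" -> "SHOYI" -> "HOYI" -> "HOYI" -> "HO"
  "cxyik" -> "CXYIK" -> "XYIK" -> "YIK" -> "YIK" -> "YI"
  "kgawwtswxj" -> "KGAWWTSWXJ" -> "GAWWTSWXJ" -> "AWWTSWXJ" -> "AWTSWXJ" -> "AW"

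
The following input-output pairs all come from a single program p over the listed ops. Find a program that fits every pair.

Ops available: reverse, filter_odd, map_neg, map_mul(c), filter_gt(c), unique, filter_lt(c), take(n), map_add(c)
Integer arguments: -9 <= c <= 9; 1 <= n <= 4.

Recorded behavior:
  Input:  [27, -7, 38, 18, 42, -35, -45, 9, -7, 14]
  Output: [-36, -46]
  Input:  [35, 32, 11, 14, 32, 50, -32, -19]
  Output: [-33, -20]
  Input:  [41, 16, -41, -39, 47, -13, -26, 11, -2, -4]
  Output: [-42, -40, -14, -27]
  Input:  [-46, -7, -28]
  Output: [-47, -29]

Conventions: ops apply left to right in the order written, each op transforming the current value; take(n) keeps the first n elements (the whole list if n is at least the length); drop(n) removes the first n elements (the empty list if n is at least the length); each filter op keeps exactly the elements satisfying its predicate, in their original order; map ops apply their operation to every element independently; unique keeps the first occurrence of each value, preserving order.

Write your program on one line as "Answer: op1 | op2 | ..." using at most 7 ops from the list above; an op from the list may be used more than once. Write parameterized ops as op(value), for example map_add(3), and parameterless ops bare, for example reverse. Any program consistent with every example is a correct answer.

map_add(-1) | map_neg | filter_gt(8) | map_add(-8) | map_neg | map_add(-8)

Check, running the answer program on each example:
  [27, -7, 38, 18, 42, -35, -45, 9, -7, 14] -> [26, -8, 37, 17, 41, -36, -46, 8, -8, 13] -> [-26, 8, -37, -17, -41, 36, 46, -8, 8, -13] -> [36, 46] -> [28, 38] -> [-28, -38] -> [-36, -46]
  [35, 32, 11, 14, 32, 50, -32, -19] -> [34, 31, 10, 13, 31, 49, -33, -20] -> [-34, -31, -10, -13, -31, -49, 33, 20] -> [33, 20] -> [25, 12] -> [-25, -12] -> [-33, -20]
  [41, 16, -41, -39, 47, -13, -26, 11, -2, -4] -> [40, 15, -42, -40, 46, -14, -27, 10, -3, -5] -> [-40, -15, 42, 40, -46, 14, 27, -10, 3, 5] -> [42, 40, 14, 27] -> [34, 32, 6, 19] -> [-34, -32, -6, -19] -> [-42, -40, -14, -27]
  [-46, -7, -28] -> [-47, -8, -29] -> [47, 8, 29] -> [47, 29] -> [39, 21] -> [-39, -21] -> [-47, -29]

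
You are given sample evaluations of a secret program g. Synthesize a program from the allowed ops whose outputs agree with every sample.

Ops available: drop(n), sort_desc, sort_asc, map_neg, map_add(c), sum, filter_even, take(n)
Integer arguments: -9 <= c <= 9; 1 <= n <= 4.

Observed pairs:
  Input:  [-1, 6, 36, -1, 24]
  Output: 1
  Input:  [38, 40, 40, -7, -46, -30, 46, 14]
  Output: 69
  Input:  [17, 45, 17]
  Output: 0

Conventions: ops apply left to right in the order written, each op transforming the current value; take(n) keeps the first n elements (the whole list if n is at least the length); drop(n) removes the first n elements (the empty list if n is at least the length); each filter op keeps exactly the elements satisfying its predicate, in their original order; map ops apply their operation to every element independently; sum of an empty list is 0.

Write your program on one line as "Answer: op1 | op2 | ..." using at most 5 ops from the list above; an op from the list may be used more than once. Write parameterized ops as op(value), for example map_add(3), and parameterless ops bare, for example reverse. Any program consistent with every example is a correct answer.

sort_desc | drop(2) | map_neg | drop(2) | sum

Check, running the answer program on each example:
  [-1, 6, 36, -1, 24] -> [36, 24, 6, -1, -1] -> [6, -1, -1] -> [-6, 1, 1] -> [1] -> 1
  [38, 40, 40, -7, -46, -30, 46, 14] -> [46, 40, 40, 38, 14, -7, -30, -46] -> [40, 38, 14, -7, -30, -46] -> [-40, -38, -14, 7, 30, 46] -> [-14, 7, 30, 46] -> 69
  [17, 45, 17] -> [45, 17, 17] -> [17] -> [-17] -> [] -> 0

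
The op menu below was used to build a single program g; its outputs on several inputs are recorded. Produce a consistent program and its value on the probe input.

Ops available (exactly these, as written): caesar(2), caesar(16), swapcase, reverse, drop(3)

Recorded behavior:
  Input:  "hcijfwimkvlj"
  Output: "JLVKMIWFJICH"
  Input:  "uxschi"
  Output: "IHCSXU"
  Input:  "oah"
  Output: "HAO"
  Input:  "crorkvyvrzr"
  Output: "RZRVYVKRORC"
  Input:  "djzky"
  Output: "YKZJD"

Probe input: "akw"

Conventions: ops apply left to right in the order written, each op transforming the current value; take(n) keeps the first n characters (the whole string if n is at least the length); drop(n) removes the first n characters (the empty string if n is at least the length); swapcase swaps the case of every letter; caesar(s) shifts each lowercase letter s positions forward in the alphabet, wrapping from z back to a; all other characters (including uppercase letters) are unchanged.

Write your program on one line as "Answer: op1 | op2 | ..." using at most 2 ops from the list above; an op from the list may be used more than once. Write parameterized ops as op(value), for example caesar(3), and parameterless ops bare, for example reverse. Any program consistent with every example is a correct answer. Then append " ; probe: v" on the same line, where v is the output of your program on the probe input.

reverse | swapcase ; probe: "WKA"

Check, running the answer program on each example:
  "hcijfwimkvlj" -> "jlvkmiwfjich" -> "JLVKMIWFJICH"
  "uxschi" -> "ihcsxu" -> "IHCSXU"
  "oah" -> "hao" -> "HAO"
  "crorkvyvrzr" -> "rzrvyvkrorc" -> "RZRVYVKRORC"
  "djzky" -> "ykzjd" -> "YKZJD"
  probe: "akw" -> "wka" -> "WKA"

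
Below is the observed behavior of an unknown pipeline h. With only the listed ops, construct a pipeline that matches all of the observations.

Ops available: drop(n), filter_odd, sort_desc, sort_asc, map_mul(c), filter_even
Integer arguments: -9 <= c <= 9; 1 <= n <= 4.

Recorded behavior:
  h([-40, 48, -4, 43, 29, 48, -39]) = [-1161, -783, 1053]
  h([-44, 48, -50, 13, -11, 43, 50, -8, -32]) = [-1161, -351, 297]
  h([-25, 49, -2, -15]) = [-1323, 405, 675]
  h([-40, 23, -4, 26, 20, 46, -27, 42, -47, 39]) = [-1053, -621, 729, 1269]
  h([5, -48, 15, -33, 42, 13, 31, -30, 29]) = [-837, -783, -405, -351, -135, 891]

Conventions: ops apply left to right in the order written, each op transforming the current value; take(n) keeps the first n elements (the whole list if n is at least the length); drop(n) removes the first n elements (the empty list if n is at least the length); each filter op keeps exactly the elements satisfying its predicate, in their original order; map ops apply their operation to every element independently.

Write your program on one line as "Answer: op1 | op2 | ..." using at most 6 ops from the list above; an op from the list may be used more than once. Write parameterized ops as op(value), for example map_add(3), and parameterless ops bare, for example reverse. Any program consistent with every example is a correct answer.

map_mul(9) | sort_asc | map_mul(-3) | filter_odd | sort_asc

Check, running the answer program on each example:
  [-40, 48, -4, 43, 29, 48, -39] -> [-360, 432, -36, 387, 261, 432, -351] -> [-360, -351, -36, 261, 387, 432, 432] -> [1080, 1053, 108, -783, -1161, -1296, -1296] -> [1053, -783, -1161] -> [-1161, -783, 1053]
  [-44, 48, -50, 13, -11, 43, 50, -8, -32] -> [-396, 432, -450, 117, -99, 387, 450, -72, -288] -> [-450, -396, -288, -99, -72, 117, 387, 432, 450] -> [1350, 1188, 864, 297, 216, -351, -1161, -1296, -1350] -> [297, -351, -1161] -> [-1161, -351, 297]
  [-25, 49, -2, -15] -> [-225, 441, -18, -135] -> [-225, -135, -18, 441] -> [675, 405, 54, -1323] -> [675, 405, -1323] -> [-1323, 405, 675]
  [-40, 23, -4, 26, 20, 46, -27, 42, -47, 39] -> [-360, 207, -36, 234, 180, 414, -243, 378, -423, 351] -> [-423, -360, -243, -36, 180, 207, 234, 351, 378, 414] -> [1269, 1080, 729, 108, -540, -621, -702, -1053, -1134, -1242] -> [1269, 729, -621, -1053] -> [-1053, -621, 729, 1269]
  [5, -48, 15, -33, 42, 13, 31, -30, 29] -> [45, -432, 135, -297, 378, 117, 279, -270, 261] -> [-432, -297, -270, 45, 117, 135, 261, 279, 378] -> [1296, 891, 810, -135, -351, -405, -783, -837, -1134] -> [891, -135, -351, -405, -783, -837] -> [-837, -783, -405, -351, -135, 891]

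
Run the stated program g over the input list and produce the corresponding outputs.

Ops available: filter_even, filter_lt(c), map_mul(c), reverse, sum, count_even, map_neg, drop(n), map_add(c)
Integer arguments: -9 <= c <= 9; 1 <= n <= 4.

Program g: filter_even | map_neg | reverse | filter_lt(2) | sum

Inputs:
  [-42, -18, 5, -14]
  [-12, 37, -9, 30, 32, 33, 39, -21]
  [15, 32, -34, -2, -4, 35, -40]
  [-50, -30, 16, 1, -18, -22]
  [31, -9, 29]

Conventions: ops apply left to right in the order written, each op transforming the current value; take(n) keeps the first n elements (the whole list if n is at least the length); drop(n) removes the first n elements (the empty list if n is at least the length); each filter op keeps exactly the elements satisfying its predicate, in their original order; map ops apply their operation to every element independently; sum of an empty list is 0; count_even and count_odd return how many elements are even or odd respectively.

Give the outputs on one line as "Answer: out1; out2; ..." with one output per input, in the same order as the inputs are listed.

Execution, op by op:
  [-42, -18, 5, -14] -> [-42, -18, -14] -> [42, 18, 14] -> [14, 18, 42] -> [] -> 0
  [-12, 37, -9, 30, 32, 33, 39, -21] -> [-12, 30, 32] -> [12, -30, -32] -> [-32, -30, 12] -> [-32, -30] -> -62
  [15, 32, -34, -2, -4, 35, -40] -> [32, -34, -2, -4, -40] -> [-32, 34, 2, 4, 40] -> [40, 4, 2, 34, -32] -> [-32] -> -32
  [-50, -30, 16, 1, -18, -22] -> [-50, -30, 16, -18, -22] -> [50, 30, -16, 18, 22] -> [22, 18, -16, 30, 50] -> [-16] -> -16
  [31, -9, 29] -> [] -> [] -> [] -> [] -> 0

0; -62; -32; -16; 0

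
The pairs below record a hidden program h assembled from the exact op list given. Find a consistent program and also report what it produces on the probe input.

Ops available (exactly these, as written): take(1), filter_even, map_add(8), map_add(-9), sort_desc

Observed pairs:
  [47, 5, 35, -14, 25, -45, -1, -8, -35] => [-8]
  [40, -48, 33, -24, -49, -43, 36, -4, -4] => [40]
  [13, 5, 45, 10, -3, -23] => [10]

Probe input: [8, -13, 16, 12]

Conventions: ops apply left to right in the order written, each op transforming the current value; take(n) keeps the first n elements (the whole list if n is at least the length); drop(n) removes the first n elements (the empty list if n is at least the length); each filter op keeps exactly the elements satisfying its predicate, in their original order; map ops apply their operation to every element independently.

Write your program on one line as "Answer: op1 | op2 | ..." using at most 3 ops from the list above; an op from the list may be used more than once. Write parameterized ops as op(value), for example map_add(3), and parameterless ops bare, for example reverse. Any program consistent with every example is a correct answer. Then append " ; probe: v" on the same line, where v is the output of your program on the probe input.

sort_desc | filter_even | take(1) ; probe: [16]

Check, running the answer program on each example:
  [47, 5, 35, -14, 25, -45, -1, -8, -35] -> [47, 35, 25, 5, -1, -8, -14, -35, -45] -> [-8, -14] -> [-8]
  [40, -48, 33, -24, -49, -43, 36, -4, -4] -> [40, 36, 33, -4, -4, -24, -43, -48, -49] -> [40, 36, -4, -4, -24, -48] -> [40]
  [13, 5, 45, 10, -3, -23] -> [45, 13, 10, 5, -3, -23] -> [10] -> [10]
  probe: [8, -13, 16, 12] -> [16, 12, 8, -13] -> [16, 12, 8] -> [16]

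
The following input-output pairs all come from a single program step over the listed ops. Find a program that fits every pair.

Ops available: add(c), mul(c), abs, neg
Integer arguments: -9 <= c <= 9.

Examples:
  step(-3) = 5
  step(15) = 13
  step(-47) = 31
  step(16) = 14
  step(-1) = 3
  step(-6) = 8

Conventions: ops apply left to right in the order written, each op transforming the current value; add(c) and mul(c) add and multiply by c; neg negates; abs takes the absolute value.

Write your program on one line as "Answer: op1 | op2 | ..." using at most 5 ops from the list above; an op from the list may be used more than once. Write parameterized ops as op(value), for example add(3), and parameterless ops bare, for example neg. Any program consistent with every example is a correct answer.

add(7) | abs | neg | add(9) | abs

Check, running the answer program on each example:
  -3 -> 4 -> 4 -> -4 -> 5 -> 5
  15 -> 22 -> 22 -> -22 -> -13 -> 13
  -47 -> -40 -> 40 -> -40 -> -31 -> 31
  16 -> 23 -> 23 -> -23 -> -14 -> 14
  -1 -> 6 -> 6 -> -6 -> 3 -> 3
  -6 -> 1 -> 1 -> -1 -> 8 -> 8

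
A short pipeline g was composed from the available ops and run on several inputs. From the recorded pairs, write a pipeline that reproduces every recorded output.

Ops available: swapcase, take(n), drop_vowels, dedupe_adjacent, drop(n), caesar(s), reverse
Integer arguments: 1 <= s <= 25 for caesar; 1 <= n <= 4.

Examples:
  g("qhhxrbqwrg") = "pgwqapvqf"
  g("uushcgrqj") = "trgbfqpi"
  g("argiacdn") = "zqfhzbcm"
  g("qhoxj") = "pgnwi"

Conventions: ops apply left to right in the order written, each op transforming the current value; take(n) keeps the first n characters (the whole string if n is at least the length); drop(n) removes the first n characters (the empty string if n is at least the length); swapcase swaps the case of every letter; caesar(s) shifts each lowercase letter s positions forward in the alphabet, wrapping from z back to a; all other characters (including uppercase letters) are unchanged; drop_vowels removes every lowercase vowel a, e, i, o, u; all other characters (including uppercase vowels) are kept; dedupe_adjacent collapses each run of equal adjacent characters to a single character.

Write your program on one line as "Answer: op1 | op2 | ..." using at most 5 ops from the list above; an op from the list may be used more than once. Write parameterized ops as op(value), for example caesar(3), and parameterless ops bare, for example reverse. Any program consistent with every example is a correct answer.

reverse | caesar(25) | dedupe_adjacent | reverse

Check, running the answer program on each example:
  "qhhxrbqwrg" -> "grwqbrxhhq" -> "fqvpaqwggp" -> "fqvpaqwgp" -> "pgwqapvqf"
  "uushcgrqj" -> "jqrgchsuu" -> "ipqfbgrtt" -> "ipqfbgrt" -> "trgbfqpi"
  "argiacdn" -> "ndcaigra" -> "mcbzhfqz" -> "mcbzhfqz" -> "zqfhzbcm"
  "qhoxj" -> "jxohq" -> "iwngp" -> "iwngp" -> "pgnwi"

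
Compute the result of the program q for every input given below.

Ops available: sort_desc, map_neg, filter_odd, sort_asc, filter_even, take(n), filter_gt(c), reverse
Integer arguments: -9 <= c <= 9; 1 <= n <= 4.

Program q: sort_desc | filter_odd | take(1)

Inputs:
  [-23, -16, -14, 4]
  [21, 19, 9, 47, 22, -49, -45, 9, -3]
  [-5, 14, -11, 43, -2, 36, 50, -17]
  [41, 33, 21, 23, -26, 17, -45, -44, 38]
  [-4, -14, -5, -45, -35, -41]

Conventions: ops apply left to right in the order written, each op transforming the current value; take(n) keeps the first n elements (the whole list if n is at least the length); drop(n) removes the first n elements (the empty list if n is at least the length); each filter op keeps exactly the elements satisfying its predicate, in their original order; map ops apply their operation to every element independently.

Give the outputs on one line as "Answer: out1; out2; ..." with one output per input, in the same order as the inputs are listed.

[-23]; [47]; [43]; [41]; [-5]

Execution, op by op:
  [-23, -16, -14, 4] -> [4, -14, -16, -23] -> [-23] -> [-23]
  [21, 19, 9, 47, 22, -49, -45, 9, -3] -> [47, 22, 21, 19, 9, 9, -3, -45, -49] -> [47, 21, 19, 9, 9, -3, -45, -49] -> [47]
  [-5, 14, -11, 43, -2, 36, 50, -17] -> [50, 43, 36, 14, -2, -5, -11, -17] -> [43, -5, -11, -17] -> [43]
  [41, 33, 21, 23, -26, 17, -45, -44, 38] -> [41, 38, 33, 23, 21, 17, -26, -44, -45] -> [41, 33, 23, 21, 17, -45] -> [41]
  [-4, -14, -5, -45, -35, -41] -> [-4, -5, -14, -35, -41, -45] -> [-5, -35, -41, -45] -> [-5]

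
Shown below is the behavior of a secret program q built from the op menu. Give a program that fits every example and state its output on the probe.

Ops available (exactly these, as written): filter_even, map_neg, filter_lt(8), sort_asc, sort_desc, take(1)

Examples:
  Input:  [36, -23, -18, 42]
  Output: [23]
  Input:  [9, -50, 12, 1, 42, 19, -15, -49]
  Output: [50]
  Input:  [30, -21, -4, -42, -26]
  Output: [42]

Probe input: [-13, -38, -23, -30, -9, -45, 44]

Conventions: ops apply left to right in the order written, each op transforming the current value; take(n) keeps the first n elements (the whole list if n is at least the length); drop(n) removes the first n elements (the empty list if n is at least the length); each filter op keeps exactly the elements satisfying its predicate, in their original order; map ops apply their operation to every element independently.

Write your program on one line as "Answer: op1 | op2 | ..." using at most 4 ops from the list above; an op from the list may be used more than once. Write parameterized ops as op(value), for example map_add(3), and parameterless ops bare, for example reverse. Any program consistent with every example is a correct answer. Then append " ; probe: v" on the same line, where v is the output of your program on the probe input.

map_neg | sort_desc | take(1) ; probe: [45]

Check, running the answer program on each example:
  [36, -23, -18, 42] -> [-36, 23, 18, -42] -> [23, 18, -36, -42] -> [23]
  [9, -50, 12, 1, 42, 19, -15, -49] -> [-9, 50, -12, -1, -42, -19, 15, 49] -> [50, 49, 15, -1, -9, -12, -19, -42] -> [50]
  [30, -21, -4, -42, -26] -> [-30, 21, 4, 42, 26] -> [42, 26, 21, 4, -30] -> [42]
  probe: [-13, -38, -23, -30, -9, -45, 44] -> [13, 38, 23, 30, 9, 45, -44] -> [45, 38, 30, 23, 13, 9, -44] -> [45]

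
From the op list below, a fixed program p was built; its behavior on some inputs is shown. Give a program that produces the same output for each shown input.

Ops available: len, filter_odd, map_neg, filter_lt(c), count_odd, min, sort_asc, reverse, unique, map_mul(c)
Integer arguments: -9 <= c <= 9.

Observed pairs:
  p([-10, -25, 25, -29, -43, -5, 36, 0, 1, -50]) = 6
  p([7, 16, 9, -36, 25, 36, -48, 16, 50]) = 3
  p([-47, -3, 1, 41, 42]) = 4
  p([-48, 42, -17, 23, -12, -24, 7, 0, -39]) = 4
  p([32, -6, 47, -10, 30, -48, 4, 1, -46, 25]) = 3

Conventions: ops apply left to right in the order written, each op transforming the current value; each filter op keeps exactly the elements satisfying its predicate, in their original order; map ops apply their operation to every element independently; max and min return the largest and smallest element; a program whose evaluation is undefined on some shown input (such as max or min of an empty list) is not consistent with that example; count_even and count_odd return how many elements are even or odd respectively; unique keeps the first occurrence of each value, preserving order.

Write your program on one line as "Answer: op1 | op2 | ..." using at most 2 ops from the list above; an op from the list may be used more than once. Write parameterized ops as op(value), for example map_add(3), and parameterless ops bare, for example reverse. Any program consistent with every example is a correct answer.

filter_odd | len

Check, running the answer program on each example:
  [-10, -25, 25, -29, -43, -5, 36, 0, 1, -50] -> [-25, 25, -29, -43, -5, 1] -> 6
  [7, 16, 9, -36, 25, 36, -48, 16, 50] -> [7, 9, 25] -> 3
  [-47, -3, 1, 41, 42] -> [-47, -3, 1, 41] -> 4
  [-48, 42, -17, 23, -12, -24, 7, 0, -39] -> [-17, 23, 7, -39] -> 4
  [32, -6, 47, -10, 30, -48, 4, 1, -46, 25] -> [47, 1, 25] -> 3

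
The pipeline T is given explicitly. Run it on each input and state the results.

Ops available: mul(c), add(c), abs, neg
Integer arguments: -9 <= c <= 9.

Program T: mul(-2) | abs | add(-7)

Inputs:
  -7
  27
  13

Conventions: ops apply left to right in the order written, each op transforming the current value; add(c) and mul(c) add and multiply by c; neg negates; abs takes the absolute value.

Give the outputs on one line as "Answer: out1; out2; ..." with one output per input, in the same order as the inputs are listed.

Execution, op by op:
  -7 -> 14 -> 14 -> 7
  27 -> -54 -> 54 -> 47
  13 -> -26 -> 26 -> 19

7; 47; 19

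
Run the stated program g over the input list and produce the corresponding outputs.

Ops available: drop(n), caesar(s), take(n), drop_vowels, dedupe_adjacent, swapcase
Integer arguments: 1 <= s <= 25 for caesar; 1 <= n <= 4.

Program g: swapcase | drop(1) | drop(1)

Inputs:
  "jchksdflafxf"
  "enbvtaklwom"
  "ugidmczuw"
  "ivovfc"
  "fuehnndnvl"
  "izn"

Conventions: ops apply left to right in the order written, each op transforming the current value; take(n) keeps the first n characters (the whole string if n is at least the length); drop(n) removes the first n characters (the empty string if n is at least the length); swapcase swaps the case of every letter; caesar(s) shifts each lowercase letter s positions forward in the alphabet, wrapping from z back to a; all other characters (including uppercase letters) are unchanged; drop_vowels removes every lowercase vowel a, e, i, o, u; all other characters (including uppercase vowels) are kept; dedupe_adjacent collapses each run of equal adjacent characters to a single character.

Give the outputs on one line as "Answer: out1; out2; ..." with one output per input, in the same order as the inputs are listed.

"HKSDFLAFXF"; "BVTAKLWOM"; "IDMCZUW"; "OVFC"; "EHNNDNVL"; "N"

Execution, op by op:
  "jchksdflafxf" -> "JCHKSDFLAFXF" -> "CHKSDFLAFXF" -> "HKSDFLAFXF"
  "enbvtaklwom" -> "ENBVTAKLWOM" -> "NBVTAKLWOM" -> "BVTAKLWOM"
  "ugidmczuw" -> "UGIDMCZUW" -> "GIDMCZUW" -> "IDMCZUW"
  "ivovfc" -> "IVOVFC" -> "VOVFC" -> "OVFC"
  "fuehnndnvl" -> "FUEHNNDNVL" -> "UEHNNDNVL" -> "EHNNDNVL"
  "izn" -> "IZN" -> "ZN" -> "N"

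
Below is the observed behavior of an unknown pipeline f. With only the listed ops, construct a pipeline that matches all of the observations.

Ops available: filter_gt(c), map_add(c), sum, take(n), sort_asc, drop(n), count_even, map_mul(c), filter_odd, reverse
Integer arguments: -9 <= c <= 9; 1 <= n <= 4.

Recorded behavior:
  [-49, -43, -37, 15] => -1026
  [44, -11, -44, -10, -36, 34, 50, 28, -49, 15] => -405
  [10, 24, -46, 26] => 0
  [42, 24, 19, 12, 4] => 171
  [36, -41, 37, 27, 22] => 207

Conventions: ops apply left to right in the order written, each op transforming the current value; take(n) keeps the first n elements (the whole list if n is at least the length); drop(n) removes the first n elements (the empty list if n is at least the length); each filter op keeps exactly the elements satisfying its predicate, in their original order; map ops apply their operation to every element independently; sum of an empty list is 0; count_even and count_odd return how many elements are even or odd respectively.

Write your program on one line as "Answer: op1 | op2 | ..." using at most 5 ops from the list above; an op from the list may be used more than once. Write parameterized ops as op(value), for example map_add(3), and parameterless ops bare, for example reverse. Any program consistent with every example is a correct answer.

reverse | filter_odd | reverse | map_mul(9) | sum

Check, running the answer program on each example:
  [-49, -43, -37, 15] -> [15, -37, -43, -49] -> [15, -37, -43, -49] -> [-49, -43, -37, 15] -> [-441, -387, -333, 135] -> -1026
  [44, -11, -44, -10, -36, 34, 50, 28, -49, 15] -> [15, -49, 28, 50, 34, -36, -10, -44, -11, 44] -> [15, -49, -11] -> [-11, -49, 15] -> [-99, -441, 135] -> -405
  [10, 24, -46, 26] -> [26, -46, 24, 10] -> [] -> [] -> [] -> 0
  [42, 24, 19, 12, 4] -> [4, 12, 19, 24, 42] -> [19] -> [19] -> [171] -> 171
  [36, -41, 37, 27, 22] -> [22, 27, 37, -41, 36] -> [27, 37, -41] -> [-41, 37, 27] -> [-369, 333, 243] -> 207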